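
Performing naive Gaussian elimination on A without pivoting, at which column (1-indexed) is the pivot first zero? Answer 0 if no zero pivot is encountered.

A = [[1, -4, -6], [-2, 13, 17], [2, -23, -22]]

first zero-pivot column = 0

Naive forward elimination:
R2 <- R2 - (-2)*R1:  [ 0  5  5 ]
R3 <- R3 - (2)*R1:  [   0  -15  -10 ]
R3 <- R3 - (-3)*R2:  [ 0  0  5 ]
All pivots nonzero; naive elimination completes without hitting a zero pivot.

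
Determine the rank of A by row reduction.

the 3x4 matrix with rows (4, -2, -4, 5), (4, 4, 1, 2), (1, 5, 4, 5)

rank(A) = 3

Row reduction:
R2 <- R2 - (1)*R1:  [  0   6   5  -3 ]
R3 <- R3 - (1/4)*R1:  [    0  11/2     5  15/4 ]
R3 <- R3 - (11/12)*R2:  [    0     0  5/12  13/2 ]
Row echelon form:
[ 4  -2    -4     5 ]
[ 0   6     5    -3 ]
[ 0   0  5/12  13/2 ]
Nonzero rows / pivot columns: 3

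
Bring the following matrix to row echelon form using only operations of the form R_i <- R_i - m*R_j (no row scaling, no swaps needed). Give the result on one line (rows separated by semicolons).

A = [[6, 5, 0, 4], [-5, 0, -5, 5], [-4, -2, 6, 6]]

Forward elimination:
R2 <- R2 - (-5/6)*R1:  [    0  25/6    -5  25/3 ]
R3 <- R3 - (-2/3)*R1:  [    0   4/3     6  26/3 ]
R3 <- R3 - (8/25)*R2:  [    0     0  38/5     6 ]
Row echelon form:
[ 6     5     0     4 ]
[ 0  25/6    -5  25/3 ]
[ 0     0  38/5     6 ]

REF = [6 5 0 4; 0 25/6 -5 25/3; 0 0 38/5 6]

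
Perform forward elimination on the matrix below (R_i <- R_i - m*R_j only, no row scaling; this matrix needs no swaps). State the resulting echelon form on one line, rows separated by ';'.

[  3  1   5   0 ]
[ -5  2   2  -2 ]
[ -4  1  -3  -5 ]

REF = [3 1 5 0; 0 11/3 31/3 -2; 0 0 -32/11 -41/11]

Forward elimination:
R2 <- R2 - (-5/3)*R1:  [    0  11/3  31/3    -2 ]
R3 <- R3 - (-4/3)*R1:  [    0   7/3  11/3    -5 ]
R3 <- R3 - (7/11)*R2:  [      0       0  -32/11  -41/11 ]
Row echelon form:
[ 3     1       5       0 ]
[ 0  11/3    31/3      -2 ]
[ 0     0  -32/11  -41/11 ]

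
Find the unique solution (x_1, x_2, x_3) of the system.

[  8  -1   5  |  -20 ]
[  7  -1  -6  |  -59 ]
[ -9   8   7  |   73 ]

(-5, 0, 4)

Forward elimination on [A|b]:
R2 <- R2 - (7/8)*R1:  [     0   -1/8  -83/8  -83/2 ]
R3 <- R3 - (-9/8)*R1:  [     0   55/8  101/8  101/2 ]
R3 <- R3 - (-55)*R2:  [     0      0   -558  -2232 ]
Row echelon form:
[ 8    -1      5  |    -20 ]
[ 0  -1/8  -83/8  |  -83/2 ]
[ 0     0   -558  |  -2232 ]
Back-substitution:
x_3 = (-2232) / -558 = 4
x_2 = (-83/2 - (-83/8)*(4)) / (-1/8) = 0
x_1 = (-20 - (-1)*(0) - (5)*(4)) / 8 = -5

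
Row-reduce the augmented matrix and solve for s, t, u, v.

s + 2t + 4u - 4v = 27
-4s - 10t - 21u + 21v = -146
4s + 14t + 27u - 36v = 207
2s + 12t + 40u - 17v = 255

Forward elimination on [A|b]:
R2 <- R2 - (-4)*R1:  [   0   -2   -5    5  -38 ]
R3 <- R3 - (4)*R1:  [   0    6   11  -20   99 ]
R4 <- R4 - (2)*R1:  [   0    8   32   -9  201 ]
R3 <- R3 - (-3)*R2:  [   0    0   -4   -5  -15 ]
R4 <- R4 - (-4)*R2:  [  0   0  12  11  49 ]
R4 <- R4 - (-3)*R3:  [  0   0   0  -4   4 ]
Row echelon form:
[ 1   2   4  -4  |   27 ]
[ 0  -2  -5   5  |  -38 ]
[ 0   0  -4  -5  |  -15 ]
[ 0   0   0  -4  |    4 ]
Back-substitution:
v = (4) / -4 = -1
u = (-15 - (-5)*(-1)) / -4 = 5
t = (-38 - (-5)*(5) - (5)*(-1)) / -2 = 4
s = (27 - (2)*(4) - (4)*(5) - (-4)*(-1)) / 1 = -5

(-5, 4, 5, -1)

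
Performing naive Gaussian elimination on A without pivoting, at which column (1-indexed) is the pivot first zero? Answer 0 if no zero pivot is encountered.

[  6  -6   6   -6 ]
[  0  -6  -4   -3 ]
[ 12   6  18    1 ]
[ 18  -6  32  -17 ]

Naive forward elimination:
R3 <- R3 - (2)*R1:  [  0  18   6  13 ]
R4 <- R4 - (3)*R1:  [  0  12  14   1 ]
R3 <- R3 - (-3)*R2:  [  0   0  -6   4 ]
R4 <- R4 - (-2)*R2:  [  0   0   6  -5 ]
R4 <- R4 - (-1)*R3:  [  0   0   0  -1 ]
All pivots nonzero; naive elimination completes without hitting a zero pivot.

first zero-pivot column = 0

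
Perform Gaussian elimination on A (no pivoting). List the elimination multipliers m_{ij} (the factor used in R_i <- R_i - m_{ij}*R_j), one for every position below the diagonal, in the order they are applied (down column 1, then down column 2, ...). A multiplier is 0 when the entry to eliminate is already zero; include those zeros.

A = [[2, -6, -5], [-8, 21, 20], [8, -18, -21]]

Forward elimination:
R2 <- R2 - (-4)*R1:  [  0  -3   0 ]
R3 <- R3 - (4)*R1:  [  0   6  -1 ]
R3 <- R3 - (-2)*R2:  [  0   0  -1 ]
Multipliers (in order of application): m_{21} = -4, m_{31} = 4, m_{32} = -2

multipliers: -4, 4, -2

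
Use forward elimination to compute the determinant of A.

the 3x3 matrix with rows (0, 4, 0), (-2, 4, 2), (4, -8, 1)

Forward elimination:
R1 <-> R2   (pivot in column 1 was zero)
[ -2   4  2 ]
[  0   4  0 ]
[  4  -8  1 ]
R3 <- R3 - (-2)*R1:  [ 0  0  5 ]
Upper-triangular form:
[ -2  4  2 ]
[  0  4  0 ]
[  0  0  5 ]
det(A) = (-1)^1 * (-2) * (4) * (5) = 40  (1 row swap -> sign -1)

det(A) = 40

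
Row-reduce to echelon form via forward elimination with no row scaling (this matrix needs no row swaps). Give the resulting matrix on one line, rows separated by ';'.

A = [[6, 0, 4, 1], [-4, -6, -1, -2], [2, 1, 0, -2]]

REF = [6 0 4 1; 0 -6 5/3 -4/3; 0 0 -19/18 -23/9]

Forward elimination:
R2 <- R2 - (-2/3)*R1:  [    0    -6   5/3  -4/3 ]
R3 <- R3 - (1/3)*R1:  [    0     1  -4/3  -7/3 ]
R3 <- R3 - (-1/6)*R2:  [      0       0  -19/18   -23/9 ]
Row echelon form:
[ 6   0       4      1 ]
[ 0  -6     5/3   -4/3 ]
[ 0   0  -19/18  -23/9 ]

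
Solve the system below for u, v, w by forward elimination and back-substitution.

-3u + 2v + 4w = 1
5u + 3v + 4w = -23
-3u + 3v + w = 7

(-3, 0, -2)

Forward elimination on [A|b]:
R2 <- R2 - (-5/3)*R1:  [     0   19/3   32/3  -64/3 ]
R3 <- R3 - (1)*R1:  [  0   1  -3   6 ]
R3 <- R3 - (3/19)*R2:  [      0       0  -89/19  178/19 ]
Row echelon form:
[ -3     2       4  |       1 ]
[  0  19/3    32/3  |   -64/3 ]
[  0     0  -89/19  |  178/19 ]
Back-substitution:
w = (178/19) / (-89/19) = -2
v = (-64/3 - (32/3)*(-2)) / (19/3) = 0
u = (1 - (2)*(0) - (4)*(-2)) / -3 = -3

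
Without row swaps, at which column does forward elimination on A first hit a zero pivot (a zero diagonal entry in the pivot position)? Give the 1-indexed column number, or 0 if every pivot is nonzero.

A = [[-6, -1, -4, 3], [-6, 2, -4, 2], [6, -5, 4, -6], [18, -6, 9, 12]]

first zero-pivot column = 3

Naive forward elimination:
R2 <- R2 - (1)*R1:  [  0   3   0  -1 ]
R3 <- R3 - (-1)*R1:  [  0  -6   0  -3 ]
R4 <- R4 - (-3)*R1:  [  0  -9  -3  21 ]
R3 <- R3 - (-2)*R2:  [  0   0   0  -5 ]
R4 <- R4 - (-3)*R2:  [  0   0  -3  18 ]
Matrix at this point:
[ -6  -1  -4   3 ]
[  0   3   0  -1 ]
[  0   0   0  -5 ]
[  0   0  -3  18 ]
Pivot entry (3,3) is zero but row 4 has -3 in column 3 -> naive elimination stops; a row interchange (e.g. R3 <-> R4) would be required here.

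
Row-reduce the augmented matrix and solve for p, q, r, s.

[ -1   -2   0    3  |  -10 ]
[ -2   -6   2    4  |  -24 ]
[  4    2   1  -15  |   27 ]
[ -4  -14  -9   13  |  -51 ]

(-2, 3, -1, -2)

Forward elimination on [A|b]:
R2 <- R2 - (2)*R1:  [  0  -2   2  -2  -4 ]
R3 <- R3 - (-4)*R1:  [   0   -6    1   -3  -13 ]
R4 <- R4 - (4)*R1:  [   0   -6   -9    1  -11 ]
R3 <- R3 - (3)*R2:  [  0   0  -5   3  -1 ]
R4 <- R4 - (3)*R2:  [   0    0  -15    7    1 ]
R4 <- R4 - (3)*R3:  [  0   0   0  -2   4 ]
Row echelon form:
[ -1  -2   0   3  |  -10 ]
[  0  -2   2  -2  |   -4 ]
[  0   0  -5   3  |   -1 ]
[  0   0   0  -2  |    4 ]
Back-substitution:
s = (4) / -2 = -2
r = (-1 - (3)*(-2)) / -5 = -1
q = (-4 - (2)*(-1) - (-2)*(-2)) / -2 = 3
p = (-10 - (-2)*(3) - (3)*(-2)) / -1 = -2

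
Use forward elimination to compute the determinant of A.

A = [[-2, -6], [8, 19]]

det(A) = 10

Forward elimination:
R2 <- R2 - (-4)*R1:  [  0  -5 ]
Upper-triangular form:
[ -2  -6 ]
[  0  -5 ]
det(A) = (-1)^0 * (-2) * (-5) = 10  (0 row swaps -> sign +1)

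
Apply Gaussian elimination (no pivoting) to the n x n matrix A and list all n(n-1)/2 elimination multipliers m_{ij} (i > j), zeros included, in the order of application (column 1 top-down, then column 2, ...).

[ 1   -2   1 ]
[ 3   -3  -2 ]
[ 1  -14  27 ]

multipliers: 3, 1, -4

Forward elimination:
R2 <- R2 - (3)*R1:  [  0   3  -5 ]
R3 <- R3 - (1)*R1:  [   0  -12   26 ]
R3 <- R3 - (-4)*R2:  [ 0  0  6 ]
Multipliers (in order of application): m_{21} = 3, m_{31} = 1, m_{32} = -4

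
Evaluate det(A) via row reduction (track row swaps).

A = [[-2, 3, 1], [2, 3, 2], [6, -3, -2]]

Forward elimination:
R2 <- R2 - (-1)*R1:  [ 0  6  3 ]
R3 <- R3 - (-3)*R1:  [ 0  6  1 ]
R3 <- R3 - (1)*R2:  [  0   0  -2 ]
Upper-triangular form:
[ -2  3   1 ]
[  0  6   3 ]
[  0  0  -2 ]
det(A) = (-1)^0 * (-2) * (6) * (-2) = 24  (0 row swaps -> sign +1)

det(A) = 24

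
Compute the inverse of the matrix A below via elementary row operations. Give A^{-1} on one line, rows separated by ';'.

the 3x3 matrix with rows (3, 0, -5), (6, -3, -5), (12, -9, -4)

inverse = [11/3 -5 5/3; 4 -16/3 5/3; 2 -3 1]

Gauss-Jordan on [A | I]:
R1 <- (1/3)*R1:  [    1     0  -5/3  |   1/3     0     0 ]
R2 <- R2 - (6)*R1:  [  0  -3   5  |  -2   1   0 ]
R3 <- R3 - (12)*R1:  [  0  -9  16  |  -4   0   1 ]
R2 <- (1/-3)*R2:  [    0     1  -5/3  |   2/3  -1/3     0 ]
R3 <- R3 - (-9)*R2:  [  0   0   1  |   2  -3   1 ]
R1 <- R1 - (-5/3)*R3:  [    1     0     0  |  11/3    -5   5/3 ]
R2 <- R2 - (-5/3)*R3:  [     0      1      0  |      4  -16/3    5/3 ]
Right block of [I | A^{-1}] is the inverse:
[ 11/3     -5  5/3 ]
[    4  -16/3  5/3 ]
[    2     -3    1 ]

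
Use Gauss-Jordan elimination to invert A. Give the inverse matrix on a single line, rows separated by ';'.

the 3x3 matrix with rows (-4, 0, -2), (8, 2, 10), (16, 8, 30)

Gauss-Jordan on [A | I]:
R1 <- (1/-4)*R1:  [    1     0   1/2  |  -1/4     0     0 ]
R2 <- R2 - (8)*R1:  [ 0  2  6  |  2  1  0 ]
R3 <- R3 - (16)*R1:  [  0   8  22  |   4   0   1 ]
R2 <- (1/2)*R2:  [   0    1    3  |    1  1/2    0 ]
R3 <- R3 - (8)*R2:  [  0   0  -2  |  -4  -4   1 ]
R3 <- (1/-2)*R3:  [    0     0     1  |     2     2  -1/2 ]
R1 <- R1 - (1/2)*R3:  [    1     0     0  |  -5/4    -1   1/4 ]
R2 <- R2 - (3)*R3:  [     0      1      0  |     -5  -11/2    3/2 ]
Right block of [I | A^{-1}] is the inverse:
[ -5/4     -1   1/4 ]
[   -5  -11/2   3/2 ]
[    2      2  -1/2 ]

inverse = [-5/4 -1 1/4; -5 -11/2 3/2; 2 2 -1/2]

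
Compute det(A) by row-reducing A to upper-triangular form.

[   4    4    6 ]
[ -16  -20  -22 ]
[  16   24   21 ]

det(A) = -16

Forward elimination:
R2 <- R2 - (-4)*R1:  [  0  -4   2 ]
R3 <- R3 - (4)*R1:  [  0   8  -3 ]
R3 <- R3 - (-2)*R2:  [ 0  0  1 ]
Upper-triangular form:
[ 4   4  6 ]
[ 0  -4  2 ]
[ 0   0  1 ]
det(A) = (-1)^0 * (4) * (-4) * (1) = -16  (0 row swaps -> sign +1)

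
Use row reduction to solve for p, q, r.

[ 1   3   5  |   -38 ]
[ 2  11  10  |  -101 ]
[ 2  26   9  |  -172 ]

Forward elimination on [A|b]:
R2 <- R2 - (2)*R1:  [   0    5    0  -25 ]
R3 <- R3 - (2)*R1:  [   0   20   -1  -96 ]
R3 <- R3 - (4)*R2:  [  0   0  -1   4 ]
Row echelon form:
[ 1  3   5  |  -38 ]
[ 0  5   0  |  -25 ]
[ 0  0  -1  |    4 ]
Back-substitution:
r = (4) / -1 = -4
q = (-25) / 5 = -5
p = (-38 - (3)*(-5) - (5)*(-4)) / 1 = -3

(-3, -5, -4)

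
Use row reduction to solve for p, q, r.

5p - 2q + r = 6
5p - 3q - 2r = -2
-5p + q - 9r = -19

Forward elimination on [A|b]:
R2 <- R2 - (1)*R1:  [  0  -1  -3  -8 ]
R3 <- R3 - (-1)*R1:  [   0   -1   -8  -13 ]
R3 <- R3 - (1)*R2:  [  0   0  -5  -5 ]
Row echelon form:
[ 5  -2   1  |   6 ]
[ 0  -1  -3  |  -8 ]
[ 0   0  -5  |  -5 ]
Back-substitution:
r = (-5) / -5 = 1
q = (-8 - (-3)*(1)) / -1 = 5
p = (6 - (-2)*(5) - (1)*(1)) / 5 = 3

(3, 5, 1)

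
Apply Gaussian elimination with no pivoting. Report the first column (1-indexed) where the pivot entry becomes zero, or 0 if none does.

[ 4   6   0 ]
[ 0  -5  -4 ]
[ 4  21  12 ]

first zero-pivot column = 3

Naive forward elimination:
R3 <- R3 - (1)*R1:  [  0  15  12 ]
R3 <- R3 - (-3)*R2:  [ 0  0  0 ]
Matrix at this point:
[ 4   6   0 ]
[ 0  -5  -4 ]
[ 0   0   0 ]
Pivot entry (3,3) in the last row is zero and there are no rows below to swap with -> zero pivot in column 3 (A is singular).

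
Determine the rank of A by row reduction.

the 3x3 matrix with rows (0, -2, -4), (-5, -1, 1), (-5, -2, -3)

rank(A) = 3

Row reduction:
R1 <-> R2   (pivot in column 1 was zero)
[ -5  -1   1 ]
[  0  -2  -4 ]
[ -5  -2  -3 ]
R3 <- R3 - (1)*R1:  [  0  -1  -4 ]
R3 <- R3 - (1/2)*R2:  [  0   0  -2 ]
Row echelon form:
[ -5  -1   1 ]
[  0  -2  -4 ]
[  0   0  -2 ]
Nonzero rows / pivot columns: 3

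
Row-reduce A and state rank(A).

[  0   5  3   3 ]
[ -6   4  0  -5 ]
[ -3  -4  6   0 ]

Row reduction:
R1 <-> R2   (pivot in column 1 was zero)
[ -6   4  0  -5 ]
[  0   5  3   3 ]
[ -3  -4  6   0 ]
R3 <- R3 - (1/2)*R1:  [   0   -6    6  5/2 ]
R3 <- R3 - (-6/5)*R2:  [     0      0   48/5  61/10 ]
Row echelon form:
[ -6  4     0     -5 ]
[  0  5     3      3 ]
[  0  0  48/5  61/10 ]
Nonzero rows / pivot columns: 3

rank(A) = 3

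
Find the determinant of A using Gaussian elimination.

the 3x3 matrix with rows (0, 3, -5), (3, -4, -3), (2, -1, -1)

det(A) = -34

Forward elimination:
R1 <-> R2   (pivot in column 1 was zero)
[ 3  -4  -3 ]
[ 0   3  -5 ]
[ 2  -1  -1 ]
R3 <- R3 - (2/3)*R1:  [   0  5/3    1 ]
R3 <- R3 - (5/9)*R2:  [    0     0  34/9 ]
Upper-triangular form:
[ 3  -4    -3 ]
[ 0   3    -5 ]
[ 0   0  34/9 ]
det(A) = (-1)^1 * (3) * (3) * (34/9) = -34  (1 row swap -> sign -1)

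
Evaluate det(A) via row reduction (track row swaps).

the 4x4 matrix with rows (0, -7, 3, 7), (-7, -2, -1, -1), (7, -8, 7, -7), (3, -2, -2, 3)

det(A) = 3246

Forward elimination:
R1 <-> R2   (pivot in column 1 was zero)
[ -7  -2  -1  -1 ]
[  0  -7   3   7 ]
[  7  -8   7  -7 ]
[  3  -2  -2   3 ]
R3 <- R3 - (-1)*R1:  [   0  -10    6   -8 ]
R4 <- R4 - (-3/7)*R1:  [     0  -20/7  -17/7   18/7 ]
R3 <- R3 - (10/7)*R2:  [    0     0  12/7   -18 ]
R4 <- R4 - (20/49)*R2:  [       0        0  -179/49     -2/7 ]
R4 <- R4 - (-179/84)*R3:  [       0        0        0  -541/14 ]
Upper-triangular form:
[ -7  -2    -1       -1 ]
[  0  -7     3        7 ]
[  0   0  12/7      -18 ]
[  0   0     0  -541/14 ]
det(A) = (-1)^1 * (-7) * (-7) * (12/7) * (-541/14) = 3246  (1 row swap -> sign -1)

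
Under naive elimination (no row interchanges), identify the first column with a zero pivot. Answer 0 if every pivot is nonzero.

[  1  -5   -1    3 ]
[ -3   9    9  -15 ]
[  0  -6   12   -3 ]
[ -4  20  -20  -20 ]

first zero-pivot column = 0

Naive forward elimination:
R2 <- R2 - (-3)*R1:  [  0  -6   6  -6 ]
R4 <- R4 - (-4)*R1:  [   0    0  -24   -8 ]
R3 <- R3 - (1)*R2:  [ 0  0  6  3 ]
R4 <- R4 - (-4)*R3:  [ 0  0  0  4 ]
All pivots nonzero; naive elimination completes without hitting a zero pivot.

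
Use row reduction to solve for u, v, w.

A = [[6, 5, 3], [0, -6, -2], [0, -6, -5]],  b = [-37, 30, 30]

Forward elimination on [A|b]:
R3 <- R3 - (1)*R2:  [  0   0  -3   0 ]
Row echelon form:
[ 6   5   3  |  -37 ]
[ 0  -6  -2  |   30 ]
[ 0   0  -3  |    0 ]
Back-substitution:
w = (0) / -3 = 0
v = (30 - (-2)*(0)) / -6 = -5
u = (-37 - (5)*(-5) - (3)*(0)) / 6 = -2

(-2, -5, 0)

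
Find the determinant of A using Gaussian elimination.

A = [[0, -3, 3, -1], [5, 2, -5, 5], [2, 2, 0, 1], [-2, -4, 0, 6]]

det(A) = 326

Forward elimination:
R1 <-> R2   (pivot in column 1 was zero)
[  5   2  -5   5 ]
[  0  -3   3  -1 ]
[  2   2   0   1 ]
[ -2  -4   0   6 ]
R3 <- R3 - (2/5)*R1:  [   0  6/5    2   -1 ]
R4 <- R4 - (-2/5)*R1:  [     0  -16/5     -2      8 ]
R3 <- R3 - (-2/5)*R2:  [    0     0  16/5  -7/5 ]
R4 <- R4 - (16/15)*R2:  [      0       0   -26/5  136/15 ]
R4 <- R4 - (-13/8)*R3:  [      0       0       0  163/24 ]
Upper-triangular form:
[ 5   2    -5       5 ]
[ 0  -3     3      -1 ]
[ 0   0  16/5    -7/5 ]
[ 0   0     0  163/24 ]
det(A) = (-1)^1 * (5) * (-3) * (16/5) * (163/24) = 326  (1 row swap -> sign -1)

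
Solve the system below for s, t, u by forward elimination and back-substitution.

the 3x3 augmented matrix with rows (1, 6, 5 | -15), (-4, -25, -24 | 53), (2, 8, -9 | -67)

Forward elimination on [A|b]:
R2 <- R2 - (-4)*R1:  [  0  -1  -4  -7 ]
R3 <- R3 - (2)*R1:  [   0   -4  -19  -37 ]
R3 <- R3 - (4)*R2:  [  0   0  -3  -9 ]
Row echelon form:
[ 1   6   5  |  -15 ]
[ 0  -1  -4  |   -7 ]
[ 0   0  -3  |   -9 ]
Back-substitution:
u = (-9) / -3 = 3
t = (-7 - (-4)*(3)) / -1 = -5
s = (-15 - (6)*(-5) - (5)*(3)) / 1 = 0

(0, -5, 3)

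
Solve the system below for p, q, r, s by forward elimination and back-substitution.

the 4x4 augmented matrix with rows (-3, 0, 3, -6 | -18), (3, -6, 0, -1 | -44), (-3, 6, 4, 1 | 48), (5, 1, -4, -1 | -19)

Forward elimination on [A|b]:
R2 <- R2 - (-1)*R1:  [   0   -6    3   -7  -62 ]
R3 <- R3 - (1)*R1:  [  0   6   1   7  66 ]
R4 <- R4 - (-5/3)*R1:  [   0    1    1  -11  -49 ]
R3 <- R3 - (-1)*R2:  [ 0  0  4  0  4 ]
R4 <- R4 - (-1/6)*R2:  [      0       0     3/2   -73/6  -178/3 ]
R4 <- R4 - (3/8)*R3:  [      0       0       0   -73/6  -365/6 ]
Row echelon form:
[ -3   0  3     -6  |     -18 ]
[  0  -6  3     -7  |     -62 ]
[  0   0  4      0  |       4 ]
[  0   0  0  -73/6  |  -365/6 ]
Back-substitution:
s = (-365/6) / (-73/6) = 5
r = (4) / 4 = 1
q = (-62 - (3)*(1) - (-7)*(5)) / -6 = 5
p = (-18 - (3)*(1) - (-6)*(5)) / -3 = -3

(-3, 5, 1, 5)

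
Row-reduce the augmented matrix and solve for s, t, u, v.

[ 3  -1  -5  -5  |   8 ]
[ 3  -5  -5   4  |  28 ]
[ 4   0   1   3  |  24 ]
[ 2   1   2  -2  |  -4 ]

Forward elimination on [A|b]:
R2 <- R2 - (1)*R1:  [  0  -4   0   9  20 ]
R3 <- R3 - (4/3)*R1:  [    0   4/3  23/3  29/3  40/3 ]
R4 <- R4 - (2/3)*R1:  [     0    5/3   16/3    4/3  -28/3 ]
R3 <- R3 - (-1/3)*R2:  [    0     0  23/3  38/3    20 ]
R4 <- R4 - (-5/12)*R2:  [     0      0   16/3  61/12     -1 ]
R4 <- R4 - (16/23)*R3:  [       0        0        0  -343/92  -343/23 ]
Row echelon form:
[ 3  -1    -5       -5  |        8 ]
[ 0  -4     0        9  |       20 ]
[ 0   0  23/3     38/3  |       20 ]
[ 0   0     0  -343/92  |  -343/23 ]
Back-substitution:
v = (-343/23) / (-343/92) = 4
u = (20 - (38/3)*(4)) / (23/3) = -4
t = (20 - (9)*(4)) / -4 = 4
s = (8 - (-1)*(4) - (-5)*(-4) - (-5)*(4)) / 3 = 4

(4, 4, -4, 4)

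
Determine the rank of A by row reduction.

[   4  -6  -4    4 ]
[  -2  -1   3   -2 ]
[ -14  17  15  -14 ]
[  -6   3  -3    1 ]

Row reduction:
R2 <- R2 - (-1/2)*R1:  [  0  -4   1   0 ]
R3 <- R3 - (-7/2)*R1:  [  0  -4   1   0 ]
R4 <- R4 - (-3/2)*R1:  [  0  -6  -9   7 ]
R3 <- R3 - (1)*R2:  [ 0  0  0  0 ]
R4 <- R4 - (3/2)*R2:  [     0      0  -21/2      7 ]
R3 <-> R4   (pivot in column 3 was zero)
[ 4  -6     -4  4 ]
[ 0  -4      1  0 ]
[ 0   0  -21/2  7 ]
[ 0   0      0  0 ]
Row echelon form:
[ 4  -6     -4  4 ]
[ 0  -4      1  0 ]
[ 0   0  -21/2  7 ]
[ 0   0      0  0 ]
Nonzero rows / pivot columns: 3

rank(A) = 3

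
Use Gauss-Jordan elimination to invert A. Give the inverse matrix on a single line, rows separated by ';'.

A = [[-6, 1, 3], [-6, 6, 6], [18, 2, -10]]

inverse = [-3/5 2/15 -1/10; 2/5 1/20 3/20; -1 1/4 -1/4]

Gauss-Jordan on [A | I]:
R1 <- (1/-6)*R1:  [    1  -1/6  -1/2  |  -1/6     0     0 ]
R2 <- R2 - (-6)*R1:  [  0   5   3  |  -1   1   0 ]
R3 <- R3 - (18)*R1:  [  0   5  -1  |   3   0   1 ]
R2 <- (1/5)*R2:  [    0     1   3/5  |  -1/5   1/5     0 ]
R1 <- R1 - (-1/6)*R2:  [    1     0  -2/5  |  -1/5  1/30     0 ]
R3 <- R3 - (5)*R2:  [  0   0  -4  |   4  -1   1 ]
R3 <- (1/-4)*R3:  [    0     0     1  |    -1   1/4  -1/4 ]
R1 <- R1 - (-2/5)*R3:  [     1      0      0  |   -3/5   2/15  -1/10 ]
R2 <- R2 - (3/5)*R3:  [    0     1     0  |   2/5  1/20  3/20 ]
Right block of [I | A^{-1}] is the inverse:
[ -3/5  2/15  -1/10 ]
[  2/5  1/20   3/20 ]
[   -1   1/4   -1/4 ]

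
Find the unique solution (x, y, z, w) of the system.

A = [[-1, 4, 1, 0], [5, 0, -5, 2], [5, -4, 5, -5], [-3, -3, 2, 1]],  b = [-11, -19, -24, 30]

Forward elimination on [A|b]:
R2 <- R2 - (-5)*R1:  [   0   20    0    2  -74 ]
R3 <- R3 - (-5)*R1:  [   0   16   10   -5  -79 ]
R4 <- R4 - (3)*R1:  [   0  -15   -1    1   63 ]
R3 <- R3 - (4/5)*R2:  [     0      0     10  -33/5  -99/5 ]
R4 <- R4 - (-3/4)*R2:  [    0     0    -1   5/2  15/2 ]
R4 <- R4 - (-1/10)*R3:  [      0       0       0   46/25  138/25 ]
Row echelon form:
[ -1   4   1      0  |     -11 ]
[  0  20   0      2  |     -74 ]
[  0   0  10  -33/5  |   -99/5 ]
[  0   0   0  46/25  |  138/25 ]
Back-substitution:
w = (138/25) / (46/25) = 3
z = (-99/5 - (-33/5)*(3)) / 10 = 0
y = (-74 - (2)*(3)) / 20 = -4
x = (-11 - (4)*(-4) - (1)*(0)) / -1 = -5

(-5, -4, 0, 3)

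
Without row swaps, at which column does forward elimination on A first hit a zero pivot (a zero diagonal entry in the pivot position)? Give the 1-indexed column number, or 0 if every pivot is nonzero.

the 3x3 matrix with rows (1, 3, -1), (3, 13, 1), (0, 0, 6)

Naive forward elimination:
R2 <- R2 - (3)*R1:  [ 0  4  4 ]
All pivots nonzero; naive elimination completes without hitting a zero pivot.

first zero-pivot column = 0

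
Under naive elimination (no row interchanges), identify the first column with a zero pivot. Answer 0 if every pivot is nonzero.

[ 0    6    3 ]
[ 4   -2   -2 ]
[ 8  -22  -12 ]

Naive forward elimination:
Pivot entry (1,1) is zero but row 2 has 4 in column 1 -> naive elimination stops; a row interchange (e.g. R1 <-> R2) would be required here.

first zero-pivot column = 1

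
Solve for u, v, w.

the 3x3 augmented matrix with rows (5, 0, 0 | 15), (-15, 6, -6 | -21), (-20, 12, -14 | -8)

Forward elimination on [A|b]:
R2 <- R2 - (-3)*R1:  [  0   6  -6  24 ]
R3 <- R3 - (-4)*R1:  [   0   12  -14   52 ]
R3 <- R3 - (2)*R2:  [  0   0  -2   4 ]
Row echelon form:
[ 5  0   0  |  15 ]
[ 0  6  -6  |  24 ]
[ 0  0  -2  |   4 ]
Back-substitution:
w = (4) / -2 = -2
v = (24 - (-6)*(-2)) / 6 = 2
u = (15) / 5 = 3

(3, 2, -2)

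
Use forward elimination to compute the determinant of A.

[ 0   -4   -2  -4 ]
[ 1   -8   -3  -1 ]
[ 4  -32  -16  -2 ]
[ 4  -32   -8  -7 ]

det(A) = 16

Forward elimination:
R1 <-> R2   (pivot in column 1 was zero)
[ 1   -8   -3  -1 ]
[ 0   -4   -2  -4 ]
[ 4  -32  -16  -2 ]
[ 4  -32   -8  -7 ]
R3 <- R3 - (4)*R1:  [  0   0  -4   2 ]
R4 <- R4 - (4)*R1:  [  0   0   4  -3 ]
R4 <- R4 - (-1)*R3:  [  0   0   0  -1 ]
Upper-triangular form:
[ 1  -8  -3  -1 ]
[ 0  -4  -2  -4 ]
[ 0   0  -4   2 ]
[ 0   0   0  -1 ]
det(A) = (-1)^1 * (1) * (-4) * (-4) * (-1) = 16  (1 row swap -> sign -1)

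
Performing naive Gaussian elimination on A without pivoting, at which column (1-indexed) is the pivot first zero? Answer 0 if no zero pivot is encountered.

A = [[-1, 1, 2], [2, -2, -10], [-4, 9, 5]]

Naive forward elimination:
R2 <- R2 - (-2)*R1:  [  0   0  -6 ]
R3 <- R3 - (4)*R1:  [  0   5  -3 ]
Matrix at this point:
[ -1  1   2 ]
[  0  0  -6 ]
[  0  5  -3 ]
Pivot entry (2,2) is zero but row 3 has 5 in column 2 -> naive elimination stops; a row interchange (e.g. R2 <-> R3) would be required here.

first zero-pivot column = 2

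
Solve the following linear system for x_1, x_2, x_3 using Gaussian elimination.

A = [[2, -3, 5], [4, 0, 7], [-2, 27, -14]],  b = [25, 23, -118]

(-3, -2, 5)

Forward elimination on [A|b]:
R2 <- R2 - (2)*R1:  [   0    6   -3  -27 ]
R3 <- R3 - (-1)*R1:  [   0   24   -9  -93 ]
R3 <- R3 - (4)*R2:  [  0   0   3  15 ]
Row echelon form:
[ 2  -3   5  |   25 ]
[ 0   6  -3  |  -27 ]
[ 0   0   3  |   15 ]
Back-substitution:
x_3 = (15) / 3 = 5
x_2 = (-27 - (-3)*(5)) / 6 = -2
x_1 = (25 - (-3)*(-2) - (5)*(5)) / 2 = -3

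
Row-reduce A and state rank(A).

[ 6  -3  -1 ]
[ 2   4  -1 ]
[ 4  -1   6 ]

rank(A) = 3

Row reduction:
R2 <- R2 - (1/3)*R1:  [    0     5  -2/3 ]
R3 <- R3 - (2/3)*R1:  [    0     1  20/3 ]
R3 <- R3 - (1/5)*R2:  [    0     0  34/5 ]
Row echelon form:
[ 6  -3    -1 ]
[ 0   5  -2/3 ]
[ 0   0  34/5 ]
Nonzero rows / pivot columns: 3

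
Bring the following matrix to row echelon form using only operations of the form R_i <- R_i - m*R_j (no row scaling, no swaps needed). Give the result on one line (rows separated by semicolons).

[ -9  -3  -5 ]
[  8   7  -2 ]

Forward elimination:
R2 <- R2 - (-8/9)*R1:  [     0   13/3  -58/9 ]
Row echelon form:
[ -9    -3     -5 ]
[  0  13/3  -58/9 ]

REF = [-9 -3 -5; 0 13/3 -58/9]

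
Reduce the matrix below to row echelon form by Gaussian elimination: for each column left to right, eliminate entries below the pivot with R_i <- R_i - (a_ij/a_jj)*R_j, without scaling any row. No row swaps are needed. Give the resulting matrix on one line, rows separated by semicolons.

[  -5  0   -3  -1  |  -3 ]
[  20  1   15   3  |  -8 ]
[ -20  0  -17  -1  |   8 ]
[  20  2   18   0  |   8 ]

Forward elimination:
R2 <- R2 - (-4)*R1:  [   0    1    3   -1  -20 ]
R3 <- R3 - (4)*R1:  [  0   0  -5   3  20 ]
R4 <- R4 - (-4)*R1:  [  0   2   6  -4  -4 ]
R4 <- R4 - (2)*R2:  [  0   0   0  -2  36 ]
Row echelon form:
[ -5  0  -3  -1  |   -3 ]
[  0  1   3  -1  |  -20 ]
[  0  0  -5   3  |   20 ]
[  0  0   0  -2  |   36 ]

REF = [-5 0 -3 -1 -3; 0 1 3 -1 -20; 0 0 -5 3 20; 0 0 0 -2 36]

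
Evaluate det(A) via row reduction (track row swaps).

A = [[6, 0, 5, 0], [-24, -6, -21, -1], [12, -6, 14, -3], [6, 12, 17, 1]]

det(A) = -540

Forward elimination:
R2 <- R2 - (-4)*R1:  [  0  -6  -1  -1 ]
R3 <- R3 - (2)*R1:  [  0  -6   4  -3 ]
R4 <- R4 - (1)*R1:  [  0  12  12   1 ]
R3 <- R3 - (1)*R2:  [  0   0   5  -2 ]
R4 <- R4 - (-2)*R2:  [  0   0  10  -1 ]
R4 <- R4 - (2)*R3:  [ 0  0  0  3 ]
Upper-triangular form:
[ 6   0   5   0 ]
[ 0  -6  -1  -1 ]
[ 0   0   5  -2 ]
[ 0   0   0   3 ]
det(A) = (-1)^0 * (6) * (-6) * (5) * (3) = -540  (0 row swaps -> sign +1)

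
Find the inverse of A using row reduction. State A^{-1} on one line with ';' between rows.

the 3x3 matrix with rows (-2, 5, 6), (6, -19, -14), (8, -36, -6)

Gauss-Jordan on [A | I]:
R1 <- (1/-2)*R1:  [    1  -5/2    -3  |  -1/2     0     0 ]
R2 <- R2 - (6)*R1:  [  0  -4   4  |   3   1   0 ]
R3 <- R3 - (8)*R1:  [   0  -16   18  |    4    0    1 ]
R2 <- (1/-4)*R2:  [    0     1    -1  |  -3/4  -1/4     0 ]
R1 <- R1 - (-5/2)*R2:  [     1      0  -11/2  |  -19/8   -5/8      0 ]
R3 <- R3 - (-16)*R2:  [  0   0   2  |  -8  -4   1 ]
R3 <- (1/2)*R3:  [   0    0    1  |   -4   -2  1/2 ]
R1 <- R1 - (-11/2)*R3:  [      1       0       0  |  -195/8   -93/8    11/4 ]
R2 <- R2 - (-1)*R3:  [     0      1      0  |  -19/4   -9/4    1/2 ]
Right block of [I | A^{-1}] is the inverse:
[ -195/8  -93/8  11/4 ]
[  -19/4   -9/4   1/2 ]
[     -4     -2   1/2 ]

inverse = [-195/8 -93/8 11/4; -19/4 -9/4 1/2; -4 -2 1/2]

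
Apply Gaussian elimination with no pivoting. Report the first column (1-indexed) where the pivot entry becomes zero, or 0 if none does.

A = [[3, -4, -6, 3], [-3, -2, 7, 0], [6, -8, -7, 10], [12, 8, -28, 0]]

first zero-pivot column = 4

Naive forward elimination:
R2 <- R2 - (-1)*R1:  [  0  -6   1   3 ]
R3 <- R3 - (2)*R1:  [ 0  0  5  4 ]
R4 <- R4 - (4)*R1:  [   0   24   -4  -12 ]
R4 <- R4 - (-4)*R2:  [ 0  0  0  0 ]
Matrix at this point:
[ 3  -4  -6  3 ]
[ 0  -6   1  3 ]
[ 0   0   5  4 ]
[ 0   0   0  0 ]
Pivot entry (4,4) in the last row is zero and there are no rows below to swap with -> zero pivot in column 4 (A is singular).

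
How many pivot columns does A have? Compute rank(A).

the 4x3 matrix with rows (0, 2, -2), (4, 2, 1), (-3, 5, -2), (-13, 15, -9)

Row reduction:
R1 <-> R2   (pivot in column 1 was zero)
[   4   2   1 ]
[   0   2  -2 ]
[  -3   5  -2 ]
[ -13  15  -9 ]
R3 <- R3 - (-3/4)*R1:  [    0  13/2  -5/4 ]
R4 <- R4 - (-13/4)*R1:  [     0   43/2  -23/4 ]
R3 <- R3 - (13/4)*R2:  [    0     0  21/4 ]
R4 <- R4 - (43/4)*R2:  [    0     0  63/4 ]
R4 <- R4 - (3)*R3:  [ 0  0  0 ]
Row echelon form:
[ 4  2     1 ]
[ 0  2    -2 ]
[ 0  0  21/4 ]
[ 0  0     0 ]
Nonzero rows / pivot columns: 3

rank(A) = 3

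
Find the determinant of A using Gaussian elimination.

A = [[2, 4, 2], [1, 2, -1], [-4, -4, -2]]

Forward elimination:
R2 <- R2 - (1/2)*R1:  [  0   0  -2 ]
R3 <- R3 - (-2)*R1:  [ 0  4  2 ]
R2 <-> R3   (pivot in column 2 was zero)
[ 2  4   2 ]
[ 0  4   2 ]
[ 0  0  -2 ]
Upper-triangular form:
[ 2  4   2 ]
[ 0  4   2 ]
[ 0  0  -2 ]
det(A) = (-1)^1 * (2) * (4) * (-2) = 16  (1 row swap -> sign -1)

det(A) = 16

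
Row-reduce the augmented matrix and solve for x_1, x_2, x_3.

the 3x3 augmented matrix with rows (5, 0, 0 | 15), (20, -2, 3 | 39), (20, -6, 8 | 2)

(3, 3, -5)

Forward elimination on [A|b]:
R2 <- R2 - (4)*R1:  [   0   -2    3  -21 ]
R3 <- R3 - (4)*R1:  [   0   -6    8  -58 ]
R3 <- R3 - (3)*R2:  [  0   0  -1   5 ]
Row echelon form:
[ 5   0   0  |   15 ]
[ 0  -2   3  |  -21 ]
[ 0   0  -1  |    5 ]
Back-substitution:
x_3 = (5) / -1 = -5
x_2 = (-21 - (3)*(-5)) / -2 = 3
x_1 = (15) / 5 = 3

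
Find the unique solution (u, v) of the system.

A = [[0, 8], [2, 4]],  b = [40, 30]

(5, 5)

Forward elimination on [A|b]:
R1 <-> R2   (pivot in column 1 was zero)
[ 2  4  30 ]
[ 0  8  40 ]
Row echelon form:
[ 2  4  |  30 ]
[ 0  8  |  40 ]
Back-substitution:
v = (40) / 8 = 5
u = (30 - (4)*(5)) / 2 = 5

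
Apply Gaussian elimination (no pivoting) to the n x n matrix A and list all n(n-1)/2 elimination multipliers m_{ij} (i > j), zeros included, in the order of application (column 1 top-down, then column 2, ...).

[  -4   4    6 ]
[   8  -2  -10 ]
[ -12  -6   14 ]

Forward elimination:
R2 <- R2 - (-2)*R1:  [ 0  6  2 ]
R3 <- R3 - (3)*R1:  [   0  -18   -4 ]
R3 <- R3 - (-3)*R2:  [ 0  0  2 ]
Multipliers (in order of application): m_{21} = -2, m_{31} = 3, m_{32} = -3

multipliers: -2, 3, -3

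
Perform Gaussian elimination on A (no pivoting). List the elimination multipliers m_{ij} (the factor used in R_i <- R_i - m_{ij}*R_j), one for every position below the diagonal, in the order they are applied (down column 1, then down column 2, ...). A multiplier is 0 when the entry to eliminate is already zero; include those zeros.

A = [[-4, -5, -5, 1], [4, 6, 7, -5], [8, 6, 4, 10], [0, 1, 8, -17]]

multipliers: -1, -2, 0, -4, 1, 3

Forward elimination:
R2 <- R2 - (-1)*R1:  [  0   1   2  -4 ]
R3 <- R3 - (-2)*R1:  [  0  -4  -6  12 ]
R4: entry in column 1 is already 0 -> m_{41} = 0 (no row operation needed)
R3 <- R3 - (-4)*R2:  [  0   0   2  -4 ]
R4 <- R4 - (1)*R2:  [   0    0    6  -13 ]
R4 <- R4 - (3)*R3:  [  0   0   0  -1 ]
Multipliers (in order of application): m_{21} = -1, m_{31} = -2, m_{41} = 0, m_{32} = -4, m_{42} = 1, m_{43} = 3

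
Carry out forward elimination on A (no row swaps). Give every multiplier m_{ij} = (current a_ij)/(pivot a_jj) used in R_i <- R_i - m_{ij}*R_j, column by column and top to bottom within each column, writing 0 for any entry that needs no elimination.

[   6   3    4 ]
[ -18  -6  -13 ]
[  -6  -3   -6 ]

Forward elimination:
R2 <- R2 - (-3)*R1:  [  0   3  -1 ]
R3 <- R3 - (-1)*R1:  [  0   0  -2 ]
R3: entry in column 2 is already 0 -> m_{32} = 0 (no row operation needed)
Multipliers (in order of application): m_{21} = -3, m_{31} = -1, m_{32} = 0

multipliers: -3, -1, 0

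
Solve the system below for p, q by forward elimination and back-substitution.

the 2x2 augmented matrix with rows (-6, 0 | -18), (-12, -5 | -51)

(3, 3)

Forward elimination on [A|b]:
R2 <- R2 - (2)*R1:  [   0   -5  -15 ]
Row echelon form:
[ -6   0  |  -18 ]
[  0  -5  |  -15 ]
Back-substitution:
q = (-15) / -5 = 3
p = (-18) / -6 = 3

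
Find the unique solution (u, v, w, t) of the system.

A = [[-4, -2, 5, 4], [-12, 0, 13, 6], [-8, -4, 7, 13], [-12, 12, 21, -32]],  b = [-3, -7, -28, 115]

(-3, -5, -1, -5)

Forward elimination on [A|b]:
R2 <- R2 - (3)*R1:  [  0   6  -2  -6   2 ]
R3 <- R3 - (2)*R1:  [   0    0   -3    5  -22 ]
R4 <- R4 - (3)*R1:  [   0   18    6  -44  124 ]
R4 <- R4 - (3)*R2:  [   0    0   12  -26  118 ]
R4 <- R4 - (-4)*R3:  [  0   0   0  -6  30 ]
Row echelon form:
[ -4  -2   5   4  |   -3 ]
[  0   6  -2  -6  |    2 ]
[  0   0  -3   5  |  -22 ]
[  0   0   0  -6  |   30 ]
Back-substitution:
t = (30) / -6 = -5
w = (-22 - (5)*(-5)) / -3 = -1
v = (2 - (-2)*(-1) - (-6)*(-5)) / 6 = -5
u = (-3 - (-2)*(-5) - (5)*(-1) - (4)*(-5)) / -4 = -3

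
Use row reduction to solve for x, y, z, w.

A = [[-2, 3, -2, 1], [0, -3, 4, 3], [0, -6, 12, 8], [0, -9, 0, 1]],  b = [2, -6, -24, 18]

(-1, -2, -3, 0)

Forward elimination on [A|b]:
R3 <- R3 - (2)*R2:  [   0    0    4    2  -12 ]
R4 <- R4 - (3)*R2:  [   0    0  -12   -8   36 ]
R4 <- R4 - (-3)*R3:  [  0   0   0  -2   0 ]
Row echelon form:
[ -2   3  -2   1  |    2 ]
[  0  -3   4   3  |   -6 ]
[  0   0   4   2  |  -12 ]
[  0   0   0  -2  |    0 ]
Back-substitution:
w = (0) / -2 = 0
z = (-12 - (2)*(0)) / 4 = -3
y = (-6 - (4)*(-3) - (3)*(0)) / -3 = -2
x = (2 - (3)*(-2) - (-2)*(-3) - (1)*(0)) / -2 = -1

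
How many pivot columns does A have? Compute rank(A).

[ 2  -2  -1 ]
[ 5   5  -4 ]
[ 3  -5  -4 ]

Row reduction:
R2 <- R2 - (5/2)*R1:  [    0    10  -3/2 ]
R3 <- R3 - (3/2)*R1:  [    0    -2  -5/2 ]
R3 <- R3 - (-1/5)*R2:  [     0      0  -14/5 ]
Row echelon form:
[ 2  -2     -1 ]
[ 0  10   -3/2 ]
[ 0   0  -14/5 ]
Nonzero rows / pivot columns: 3

rank(A) = 3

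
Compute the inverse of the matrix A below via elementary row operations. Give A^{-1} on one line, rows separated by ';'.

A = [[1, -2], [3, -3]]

Gauss-Jordan on [A | I]:
R2 <- R2 - (3)*R1:  [  0   3  |  -3   1 ]
R2 <- (1/3)*R2:  [   0    1  |   -1  1/3 ]
R1 <- R1 - (-2)*R2:  [   1    0  |   -1  2/3 ]
Right block of [I | A^{-1}] is the inverse:
[ -1  2/3 ]
[ -1  1/3 ]

inverse = [-1 2/3; -1 1/3]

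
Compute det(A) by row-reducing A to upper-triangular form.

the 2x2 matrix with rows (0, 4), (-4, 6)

Forward elimination:
R1 <-> R2   (pivot in column 1 was zero)
[ -4  6 ]
[  0  4 ]
Upper-triangular form:
[ -4  6 ]
[  0  4 ]
det(A) = (-1)^1 * (-4) * (4) = 16  (1 row swap -> sign -1)

det(A) = 16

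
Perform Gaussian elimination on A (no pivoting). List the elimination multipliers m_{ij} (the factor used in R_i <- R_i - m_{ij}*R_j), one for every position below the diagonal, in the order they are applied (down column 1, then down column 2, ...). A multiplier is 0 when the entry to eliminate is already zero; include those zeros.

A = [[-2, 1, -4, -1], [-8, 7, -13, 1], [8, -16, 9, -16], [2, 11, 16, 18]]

multipliers: 4, -4, -1, -4, 4, 0

Forward elimination:
R2 <- R2 - (4)*R1:  [ 0  3  3  5 ]
R3 <- R3 - (-4)*R1:  [   0  -12   -7  -20 ]
R4 <- R4 - (-1)*R1:  [  0  12  12  17 ]
R3 <- R3 - (-4)*R2:  [ 0  0  5  0 ]
R4 <- R4 - (4)*R2:  [  0   0   0  -3 ]
R4: entry in column 3 is already 0 -> m_{43} = 0 (no row operation needed)
Multipliers (in order of application): m_{21} = 4, m_{31} = -4, m_{41} = -1, m_{32} = -4, m_{42} = 4, m_{43} = 0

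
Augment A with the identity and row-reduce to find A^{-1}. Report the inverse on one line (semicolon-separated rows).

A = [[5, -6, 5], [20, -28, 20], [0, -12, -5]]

Gauss-Jordan on [A | I]:
R1 <- (1/5)*R1:  [    1  -6/5     1  |   1/5     0     0 ]
R2 <- R2 - (20)*R1:  [  0  -4   0  |  -4   1   0 ]
R2 <- (1/-4)*R2:  [    0     1     0  |     1  -1/4     0 ]
R1 <- R1 - (-6/5)*R2:  [     1      0      1  |    7/5  -3/10      0 ]
R3 <- R3 - (-12)*R2:  [  0   0  -5  |  12  -3   1 ]
R3 <- (1/-5)*R3:  [     0      0      1  |  -12/5    3/5   -1/5 ]
R1 <- R1 - (1)*R3:  [     1      0      0  |   19/5  -9/10    1/5 ]
Right block of [I | A^{-1}] is the inverse:
[  19/5  -9/10   1/5 ]
[     1   -1/4     0 ]
[ -12/5    3/5  -1/5 ]

inverse = [19/5 -9/10 1/5; 1 -1/4 0; -12/5 3/5 -1/5]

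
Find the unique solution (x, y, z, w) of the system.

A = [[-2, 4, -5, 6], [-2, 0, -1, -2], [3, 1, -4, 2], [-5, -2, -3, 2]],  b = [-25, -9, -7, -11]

Forward elimination on [A|b]:
R2 <- R2 - (1)*R1:  [  0  -4   4  -8  16 ]
R3 <- R3 - (-3/2)*R1:  [     0      7  -23/2     11  -89/2 ]
R4 <- R4 - (5/2)*R1:  [     0    -12   19/2    -13  103/2 ]
R3 <- R3 - (-7/4)*R2:  [     0      0   -9/2     -3  -33/2 ]
R4 <- R4 - (3)*R2:  [    0     0  -5/2    11   7/2 ]
R4 <- R4 - (5/9)*R3:  [    0     0     0  38/3  38/3 ]
Row echelon form:
[ -2   4    -5     6  |    -25 ]
[  0  -4     4    -8  |     16 ]
[  0   0  -9/2    -3  |  -33/2 ]
[  0   0     0  38/3  |   38/3 ]
Back-substitution:
w = (38/3) / (38/3) = 1
z = (-33/2 - (-3)*(1)) / (-9/2) = 3
y = (16 - (4)*(3) - (-8)*(1)) / -4 = -3
x = (-25 - (4)*(-3) - (-5)*(3) - (6)*(1)) / -2 = 2

(2, -3, 3, 1)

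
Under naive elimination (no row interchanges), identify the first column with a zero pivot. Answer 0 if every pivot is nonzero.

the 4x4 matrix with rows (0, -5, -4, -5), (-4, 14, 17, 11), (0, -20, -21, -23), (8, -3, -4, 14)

Naive forward elimination:
Pivot entry (1,1) is zero but row 2 has -4 in column 1 -> naive elimination stops; a row interchange (e.g. R1 <-> R2) would be required here.

first zero-pivot column = 1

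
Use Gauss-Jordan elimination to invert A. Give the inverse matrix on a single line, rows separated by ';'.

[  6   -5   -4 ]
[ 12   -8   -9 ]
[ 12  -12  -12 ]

Gauss-Jordan on [A | I]:
R1 <- (1/6)*R1:  [    1  -5/6  -2/3  |   1/6     0     0 ]
R2 <- R2 - (12)*R1:  [  0   2  -1  |  -2   1   0 ]
R3 <- R3 - (12)*R1:  [  0  -2  -4  |  -2   0   1 ]
R2 <- (1/2)*R2:  [    0     1  -1/2  |    -1   1/2     0 ]
R1 <- R1 - (-5/6)*R2:  [      1       0  -13/12  |    -2/3    5/12       0 ]
R3 <- R3 - (-2)*R2:  [  0   0  -5  |  -4   1   1 ]
R3 <- (1/-5)*R3:  [    0     0     1  |   4/5  -1/5  -1/5 ]
R1 <- R1 - (-13/12)*R3:  [      1       0       0  |     1/5     1/5  -13/60 ]
R2 <- R2 - (-1/2)*R3:  [     0      1      0  |   -3/5    2/5  -1/10 ]
Right block of [I | A^{-1}] is the inverse:
[  1/5   1/5  -13/60 ]
[ -3/5   2/5   -1/10 ]
[  4/5  -1/5    -1/5 ]

inverse = [1/5 1/5 -13/60; -3/5 2/5 -1/10; 4/5 -1/5 -1/5]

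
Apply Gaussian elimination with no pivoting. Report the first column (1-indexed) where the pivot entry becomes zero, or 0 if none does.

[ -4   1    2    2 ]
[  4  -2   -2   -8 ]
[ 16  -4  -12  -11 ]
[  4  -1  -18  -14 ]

first zero-pivot column = 4

Naive forward elimination:
R2 <- R2 - (-1)*R1:  [  0  -1   0  -6 ]
R3 <- R3 - (-4)*R1:  [  0   0  -4  -3 ]
R4 <- R4 - (-1)*R1:  [   0    0  -16  -12 ]
R4 <- R4 - (4)*R3:  [ 0  0  0  0 ]
Matrix at this point:
[ -4   1   2   2 ]
[  0  -1   0  -6 ]
[  0   0  -4  -3 ]
[  0   0   0   0 ]
Pivot entry (4,4) in the last row is zero and there are no rows below to swap with -> zero pivot in column 4 (A is singular).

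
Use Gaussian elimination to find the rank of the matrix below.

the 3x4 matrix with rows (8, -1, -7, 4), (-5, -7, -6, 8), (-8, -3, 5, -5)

Row reduction:
R2 <- R2 - (-5/8)*R1:  [     0  -61/8  -83/8   21/2 ]
R3 <- R3 - (-1)*R1:  [  0  -4  -2  -1 ]
R3 <- R3 - (32/61)*R2:  [       0        0   210/61  -397/61 ]
Row echelon form:
[ 8     -1      -7        4 ]
[ 0  -61/8   -83/8     21/2 ]
[ 0      0  210/61  -397/61 ]
Nonzero rows / pivot columns: 3

rank(A) = 3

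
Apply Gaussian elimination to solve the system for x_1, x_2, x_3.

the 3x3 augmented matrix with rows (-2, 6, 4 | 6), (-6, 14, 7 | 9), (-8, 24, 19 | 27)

(2, 1, 1)

Forward elimination on [A|b]:
R2 <- R2 - (3)*R1:  [  0  -4  -5  -9 ]
R3 <- R3 - (4)*R1:  [ 0  0  3  3 ]
Row echelon form:
[ -2   6   4  |   6 ]
[  0  -4  -5  |  -9 ]
[  0   0   3  |   3 ]
Back-substitution:
x_3 = (3) / 3 = 1
x_2 = (-9 - (-5)*(1)) / -4 = 1
x_1 = (6 - (6)*(1) - (4)*(1)) / -2 = 2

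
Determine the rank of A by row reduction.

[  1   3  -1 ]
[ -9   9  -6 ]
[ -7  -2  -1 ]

rank(A) = 3

Row reduction:
R2 <- R2 - (-9)*R1:  [   0   36  -15 ]
R3 <- R3 - (-7)*R1:  [  0  19  -8 ]
R3 <- R3 - (19/36)*R2:  [     0      0  -1/12 ]
Row echelon form:
[ 1   3     -1 ]
[ 0  36    -15 ]
[ 0   0  -1/12 ]
Nonzero rows / pivot columns: 3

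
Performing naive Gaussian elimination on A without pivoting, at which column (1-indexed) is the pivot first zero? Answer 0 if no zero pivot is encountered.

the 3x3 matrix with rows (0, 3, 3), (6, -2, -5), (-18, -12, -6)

Naive forward elimination:
Pivot entry (1,1) is zero but row 2 has 6 in column 1 -> naive elimination stops; a row interchange (e.g. R1 <-> R2) would be required here.

first zero-pivot column = 1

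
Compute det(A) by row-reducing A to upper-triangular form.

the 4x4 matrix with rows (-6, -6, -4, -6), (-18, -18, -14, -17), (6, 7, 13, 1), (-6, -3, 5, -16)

det(A) = 48

Forward elimination:
R2 <- R2 - (3)*R1:  [  0   0  -2   1 ]
R3 <- R3 - (-1)*R1:  [  0   1   9  -5 ]
R4 <- R4 - (1)*R1:  [   0    3    9  -10 ]
R2 <-> R3   (pivot in column 2 was zero)
[ -6  -6  -4   -6 ]
[  0   1   9   -5 ]
[  0   0  -2    1 ]
[  0   3   9  -10 ]
R4 <- R4 - (3)*R2:  [   0    0  -18    5 ]
R4 <- R4 - (9)*R3:  [  0   0   0  -4 ]
Upper-triangular form:
[ -6  -6  -4  -6 ]
[  0   1   9  -5 ]
[  0   0  -2   1 ]
[  0   0   0  -4 ]
det(A) = (-1)^1 * (-6) * (1) * (-2) * (-4) = 48  (1 row swap -> sign -1)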